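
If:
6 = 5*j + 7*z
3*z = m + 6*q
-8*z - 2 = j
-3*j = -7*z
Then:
No Solution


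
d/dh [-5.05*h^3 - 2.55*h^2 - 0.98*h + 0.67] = -15.15*h^2 - 5.1*h - 0.98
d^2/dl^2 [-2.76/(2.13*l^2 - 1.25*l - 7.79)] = (-25.043688*l^2 + 14.697*l + 2.76*(4.26*l - 1.25)*(8.52*l - 2.5) + 91.591704)/(-2.13*l^2 + 1.25*l + 7.79)^3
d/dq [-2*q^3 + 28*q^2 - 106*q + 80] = -6*q^2 + 56*q - 106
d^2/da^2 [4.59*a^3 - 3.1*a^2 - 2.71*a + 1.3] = 27.54*a - 6.2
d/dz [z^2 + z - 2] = 2*z + 1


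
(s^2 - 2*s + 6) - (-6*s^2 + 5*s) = 7*s^2 - 7*s + 6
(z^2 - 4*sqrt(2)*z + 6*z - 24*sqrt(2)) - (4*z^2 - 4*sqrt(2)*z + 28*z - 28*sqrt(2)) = -3*z^2 - 22*z + 4*sqrt(2)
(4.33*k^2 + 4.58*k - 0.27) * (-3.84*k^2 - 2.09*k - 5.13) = -16.6272*k^4 - 26.6369*k^3 - 30.7483*k^2 - 22.9311*k + 1.3851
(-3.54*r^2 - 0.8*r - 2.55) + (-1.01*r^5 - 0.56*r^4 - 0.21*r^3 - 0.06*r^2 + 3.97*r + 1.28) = -1.01*r^5 - 0.56*r^4 - 0.21*r^3 - 3.6*r^2 + 3.17*r - 1.27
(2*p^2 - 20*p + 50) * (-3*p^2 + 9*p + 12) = -6*p^4 + 78*p^3 - 306*p^2 + 210*p + 600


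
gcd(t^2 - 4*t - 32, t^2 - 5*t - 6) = 1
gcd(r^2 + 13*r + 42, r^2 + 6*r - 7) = r + 7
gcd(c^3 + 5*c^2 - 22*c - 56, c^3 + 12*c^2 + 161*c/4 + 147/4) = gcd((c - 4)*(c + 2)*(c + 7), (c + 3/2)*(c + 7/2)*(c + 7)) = c + 7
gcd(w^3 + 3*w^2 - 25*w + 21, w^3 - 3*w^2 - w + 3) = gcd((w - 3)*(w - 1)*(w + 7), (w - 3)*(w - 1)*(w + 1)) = w^2 - 4*w + 3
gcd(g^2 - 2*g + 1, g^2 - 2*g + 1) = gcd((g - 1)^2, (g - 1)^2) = g^2 - 2*g + 1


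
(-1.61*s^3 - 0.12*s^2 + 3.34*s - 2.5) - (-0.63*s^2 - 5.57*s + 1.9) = -1.61*s^3 + 0.51*s^2 + 8.91*s - 4.4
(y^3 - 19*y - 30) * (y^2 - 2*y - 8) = y^5 - 2*y^4 - 27*y^3 + 8*y^2 + 212*y + 240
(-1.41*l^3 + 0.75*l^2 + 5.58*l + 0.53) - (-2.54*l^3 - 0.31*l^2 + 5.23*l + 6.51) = 1.13*l^3 + 1.06*l^2 + 0.35*l - 5.98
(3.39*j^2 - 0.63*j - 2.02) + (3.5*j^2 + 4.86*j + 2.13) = 6.89*j^2 + 4.23*j + 0.11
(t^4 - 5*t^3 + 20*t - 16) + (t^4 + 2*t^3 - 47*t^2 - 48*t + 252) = 2*t^4 - 3*t^3 - 47*t^2 - 28*t + 236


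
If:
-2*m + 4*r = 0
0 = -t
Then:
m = 2*r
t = 0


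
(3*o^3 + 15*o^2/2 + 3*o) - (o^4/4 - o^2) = -o^4/4 + 3*o^3 + 17*o^2/2 + 3*o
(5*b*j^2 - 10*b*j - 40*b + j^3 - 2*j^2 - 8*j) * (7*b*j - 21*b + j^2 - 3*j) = 35*b^2*j^3 - 175*b^2*j^2 - 70*b^2*j + 840*b^2 + 12*b*j^4 - 60*b*j^3 - 24*b*j^2 + 288*b*j + j^5 - 5*j^4 - 2*j^3 + 24*j^2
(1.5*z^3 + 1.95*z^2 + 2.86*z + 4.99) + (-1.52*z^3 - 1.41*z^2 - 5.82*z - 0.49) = -0.02*z^3 + 0.54*z^2 - 2.96*z + 4.5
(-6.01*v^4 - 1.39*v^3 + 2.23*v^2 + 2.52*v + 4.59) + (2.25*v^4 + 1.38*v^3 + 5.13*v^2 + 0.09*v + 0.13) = -3.76*v^4 - 0.01*v^3 + 7.36*v^2 + 2.61*v + 4.72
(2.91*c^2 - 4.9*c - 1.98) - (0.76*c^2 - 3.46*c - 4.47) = 2.15*c^2 - 1.44*c + 2.49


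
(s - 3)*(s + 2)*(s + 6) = s^3 + 5*s^2 - 12*s - 36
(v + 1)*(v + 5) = v^2 + 6*v + 5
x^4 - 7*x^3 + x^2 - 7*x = x*(x - 7)*(x - I)*(x + I)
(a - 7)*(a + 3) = a^2 - 4*a - 21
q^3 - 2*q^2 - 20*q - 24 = (q - 6)*(q + 2)^2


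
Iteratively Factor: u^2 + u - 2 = (u - 1)*(u + 2)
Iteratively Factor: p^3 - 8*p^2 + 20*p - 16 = (p - 2)*(p^2 - 6*p + 8) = (p - 2)^2*(p - 4)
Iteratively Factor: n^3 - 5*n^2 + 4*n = (n - 4)*(n^2 - n) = (n - 4)*(n - 1)*(n)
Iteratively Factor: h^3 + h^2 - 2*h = (h)*(h^2 + h - 2) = h*(h + 2)*(h - 1)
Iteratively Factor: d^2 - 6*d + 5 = (d - 1)*(d - 5)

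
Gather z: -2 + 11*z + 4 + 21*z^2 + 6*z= 21*z^2 + 17*z + 2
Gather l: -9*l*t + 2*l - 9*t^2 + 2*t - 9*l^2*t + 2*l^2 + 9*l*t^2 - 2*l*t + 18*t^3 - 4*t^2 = l^2*(2 - 9*t) + l*(9*t^2 - 11*t + 2) + 18*t^3 - 13*t^2 + 2*t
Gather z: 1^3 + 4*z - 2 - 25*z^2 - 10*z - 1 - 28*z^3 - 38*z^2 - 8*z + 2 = -28*z^3 - 63*z^2 - 14*z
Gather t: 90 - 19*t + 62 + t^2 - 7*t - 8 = t^2 - 26*t + 144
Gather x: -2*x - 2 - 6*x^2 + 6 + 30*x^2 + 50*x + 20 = 24*x^2 + 48*x + 24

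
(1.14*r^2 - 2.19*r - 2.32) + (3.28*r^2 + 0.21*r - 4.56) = 4.42*r^2 - 1.98*r - 6.88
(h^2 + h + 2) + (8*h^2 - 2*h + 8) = 9*h^2 - h + 10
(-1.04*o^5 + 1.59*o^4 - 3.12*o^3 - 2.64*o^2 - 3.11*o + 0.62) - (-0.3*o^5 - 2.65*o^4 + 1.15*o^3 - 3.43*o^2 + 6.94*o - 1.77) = -0.74*o^5 + 4.24*o^4 - 4.27*o^3 + 0.79*o^2 - 10.05*o + 2.39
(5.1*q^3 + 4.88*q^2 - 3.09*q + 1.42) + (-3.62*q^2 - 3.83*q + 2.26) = 5.1*q^3 + 1.26*q^2 - 6.92*q + 3.68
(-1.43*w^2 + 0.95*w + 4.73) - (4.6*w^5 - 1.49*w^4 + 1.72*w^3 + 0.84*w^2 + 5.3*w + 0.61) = -4.6*w^5 + 1.49*w^4 - 1.72*w^3 - 2.27*w^2 - 4.35*w + 4.12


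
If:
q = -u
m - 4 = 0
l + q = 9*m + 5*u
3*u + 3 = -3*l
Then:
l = 30/7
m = 4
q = 37/7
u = -37/7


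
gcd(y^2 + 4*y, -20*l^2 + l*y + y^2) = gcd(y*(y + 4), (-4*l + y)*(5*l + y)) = 1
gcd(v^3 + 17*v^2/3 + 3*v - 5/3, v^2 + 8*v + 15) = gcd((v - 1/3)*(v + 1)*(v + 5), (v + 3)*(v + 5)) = v + 5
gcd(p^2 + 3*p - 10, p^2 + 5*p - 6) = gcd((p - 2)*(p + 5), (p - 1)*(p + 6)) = 1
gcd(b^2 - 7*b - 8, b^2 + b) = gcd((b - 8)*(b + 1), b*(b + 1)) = b + 1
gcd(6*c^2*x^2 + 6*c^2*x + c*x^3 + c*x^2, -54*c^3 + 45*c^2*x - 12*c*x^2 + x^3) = 1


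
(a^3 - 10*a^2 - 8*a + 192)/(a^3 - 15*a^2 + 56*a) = (a^2 - 2*a - 24)/(a*(a - 7))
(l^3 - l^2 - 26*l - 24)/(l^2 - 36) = (l^2 + 5*l + 4)/(l + 6)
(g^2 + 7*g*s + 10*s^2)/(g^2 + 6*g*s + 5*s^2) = (g + 2*s)/(g + s)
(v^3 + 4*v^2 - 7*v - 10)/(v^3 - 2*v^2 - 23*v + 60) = (v^2 - v - 2)/(v^2 - 7*v + 12)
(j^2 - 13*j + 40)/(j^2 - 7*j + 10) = (j - 8)/(j - 2)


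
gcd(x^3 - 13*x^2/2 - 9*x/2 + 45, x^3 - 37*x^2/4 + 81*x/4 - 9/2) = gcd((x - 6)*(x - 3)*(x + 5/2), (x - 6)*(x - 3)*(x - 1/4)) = x^2 - 9*x + 18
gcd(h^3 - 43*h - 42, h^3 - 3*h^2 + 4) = h + 1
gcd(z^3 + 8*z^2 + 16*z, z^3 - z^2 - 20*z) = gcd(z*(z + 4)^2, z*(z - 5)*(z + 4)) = z^2 + 4*z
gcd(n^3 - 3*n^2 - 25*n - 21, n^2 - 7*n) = n - 7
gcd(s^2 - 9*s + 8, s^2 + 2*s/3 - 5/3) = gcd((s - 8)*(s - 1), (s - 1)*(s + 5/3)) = s - 1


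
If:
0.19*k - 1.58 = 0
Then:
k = 8.32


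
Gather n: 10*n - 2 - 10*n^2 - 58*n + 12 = -10*n^2 - 48*n + 10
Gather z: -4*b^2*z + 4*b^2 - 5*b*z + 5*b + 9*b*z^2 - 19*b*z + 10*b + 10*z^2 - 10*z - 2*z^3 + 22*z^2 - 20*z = 4*b^2 + 15*b - 2*z^3 + z^2*(9*b + 32) + z*(-4*b^2 - 24*b - 30)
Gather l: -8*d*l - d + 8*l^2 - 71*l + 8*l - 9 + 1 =-d + 8*l^2 + l*(-8*d - 63) - 8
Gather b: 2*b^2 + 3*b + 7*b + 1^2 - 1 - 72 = 2*b^2 + 10*b - 72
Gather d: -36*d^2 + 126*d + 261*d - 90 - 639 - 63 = -36*d^2 + 387*d - 792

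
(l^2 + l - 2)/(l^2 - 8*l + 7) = (l + 2)/(l - 7)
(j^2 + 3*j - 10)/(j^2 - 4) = (j + 5)/(j + 2)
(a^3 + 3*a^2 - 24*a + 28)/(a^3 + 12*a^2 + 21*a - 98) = (a - 2)/(a + 7)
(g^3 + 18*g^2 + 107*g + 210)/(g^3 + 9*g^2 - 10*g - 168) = (g + 5)/(g - 4)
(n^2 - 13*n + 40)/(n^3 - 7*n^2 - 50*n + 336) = (n - 5)/(n^2 + n - 42)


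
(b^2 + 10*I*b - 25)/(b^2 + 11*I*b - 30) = (b + 5*I)/(b + 6*I)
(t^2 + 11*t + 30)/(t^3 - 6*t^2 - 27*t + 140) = (t + 6)/(t^2 - 11*t + 28)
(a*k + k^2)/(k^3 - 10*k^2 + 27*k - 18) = k*(a + k)/(k^3 - 10*k^2 + 27*k - 18)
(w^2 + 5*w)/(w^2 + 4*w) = (w + 5)/(w + 4)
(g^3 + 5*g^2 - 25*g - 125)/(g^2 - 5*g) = g + 10 + 25/g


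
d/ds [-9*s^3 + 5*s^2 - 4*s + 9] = -27*s^2 + 10*s - 4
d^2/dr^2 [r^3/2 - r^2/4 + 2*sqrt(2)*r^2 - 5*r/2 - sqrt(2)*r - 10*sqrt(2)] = 3*r - 1/2 + 4*sqrt(2)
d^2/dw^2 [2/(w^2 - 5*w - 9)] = 4*(w^2 - 5*w - (2*w - 5)^2 - 9)/(-w^2 + 5*w + 9)^3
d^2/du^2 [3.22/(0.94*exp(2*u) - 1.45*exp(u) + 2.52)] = ((4.669 - 12.1072*exp(u))*(0.94*exp(2*u) - 1.45*exp(u) + 2.52) + 3.22*(1.88*exp(u) - 1.45)*(3.76*exp(u) - 2.9)*exp(u))*exp(u)/(0.94*exp(2*u) - 1.45*exp(u) + 2.52)^3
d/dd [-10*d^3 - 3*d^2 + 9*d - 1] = -30*d^2 - 6*d + 9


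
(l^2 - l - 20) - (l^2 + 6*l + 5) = -7*l - 25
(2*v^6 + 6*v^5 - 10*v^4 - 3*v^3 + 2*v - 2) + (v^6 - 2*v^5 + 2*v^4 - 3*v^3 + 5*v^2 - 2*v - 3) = 3*v^6 + 4*v^5 - 8*v^4 - 6*v^3 + 5*v^2 - 5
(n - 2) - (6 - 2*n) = 3*n - 8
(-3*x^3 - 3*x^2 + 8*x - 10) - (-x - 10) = -3*x^3 - 3*x^2 + 9*x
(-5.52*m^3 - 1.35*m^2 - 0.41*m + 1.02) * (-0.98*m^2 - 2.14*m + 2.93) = 5.4096*m^5 + 13.1358*m^4 - 12.8828*m^3 - 4.0777*m^2 - 3.3841*m + 2.9886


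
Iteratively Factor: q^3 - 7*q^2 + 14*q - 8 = (q - 2)*(q^2 - 5*q + 4) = (q - 2)*(q - 1)*(q - 4)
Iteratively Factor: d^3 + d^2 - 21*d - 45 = (d + 3)*(d^2 - 2*d - 15) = (d + 3)^2*(d - 5)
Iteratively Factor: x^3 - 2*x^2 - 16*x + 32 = (x + 4)*(x^2 - 6*x + 8) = (x - 4)*(x + 4)*(x - 2)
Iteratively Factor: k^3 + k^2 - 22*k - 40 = (k - 5)*(k^2 + 6*k + 8) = (k - 5)*(k + 2)*(k + 4)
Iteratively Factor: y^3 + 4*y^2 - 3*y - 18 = (y + 3)*(y^2 + y - 6) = (y - 2)*(y + 3)*(y + 3)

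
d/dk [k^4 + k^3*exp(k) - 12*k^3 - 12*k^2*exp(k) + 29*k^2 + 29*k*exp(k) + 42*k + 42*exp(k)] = k^3*exp(k) + 4*k^3 - 9*k^2*exp(k) - 36*k^2 + 5*k*exp(k) + 58*k + 71*exp(k) + 42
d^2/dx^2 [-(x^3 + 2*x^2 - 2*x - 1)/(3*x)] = -2/3 + 2/(3*x^3)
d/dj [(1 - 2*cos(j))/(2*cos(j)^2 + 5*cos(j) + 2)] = (-4*cos(j)^2 + 4*cos(j) + 9)*sin(j)/((cos(j) + 2)^2*(2*cos(j) + 1)^2)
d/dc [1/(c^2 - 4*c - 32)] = 2*(2 - c)/(-c^2 + 4*c + 32)^2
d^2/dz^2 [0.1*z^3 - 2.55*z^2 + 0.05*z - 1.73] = 0.6*z - 5.1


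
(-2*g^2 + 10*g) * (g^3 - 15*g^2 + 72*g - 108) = -2*g^5 + 40*g^4 - 294*g^3 + 936*g^2 - 1080*g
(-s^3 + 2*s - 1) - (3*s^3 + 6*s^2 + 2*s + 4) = -4*s^3 - 6*s^2 - 5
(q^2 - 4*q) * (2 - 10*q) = -10*q^3 + 42*q^2 - 8*q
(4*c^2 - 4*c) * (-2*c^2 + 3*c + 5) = -8*c^4 + 20*c^3 + 8*c^2 - 20*c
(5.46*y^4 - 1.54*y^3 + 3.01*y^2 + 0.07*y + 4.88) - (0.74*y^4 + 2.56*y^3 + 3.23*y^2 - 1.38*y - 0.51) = 4.72*y^4 - 4.1*y^3 - 0.22*y^2 + 1.45*y + 5.39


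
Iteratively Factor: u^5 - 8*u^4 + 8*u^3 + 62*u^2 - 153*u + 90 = (u - 5)*(u^4 - 3*u^3 - 7*u^2 + 27*u - 18) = (u - 5)*(u + 3)*(u^3 - 6*u^2 + 11*u - 6) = (u - 5)*(u - 3)*(u + 3)*(u^2 - 3*u + 2) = (u - 5)*(u - 3)*(u - 1)*(u + 3)*(u - 2)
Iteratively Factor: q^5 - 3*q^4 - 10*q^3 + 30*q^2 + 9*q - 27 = (q + 3)*(q^4 - 6*q^3 + 8*q^2 + 6*q - 9) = (q - 3)*(q + 3)*(q^3 - 3*q^2 - q + 3) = (q - 3)*(q - 1)*(q + 3)*(q^2 - 2*q - 3) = (q - 3)*(q - 1)*(q + 1)*(q + 3)*(q - 3)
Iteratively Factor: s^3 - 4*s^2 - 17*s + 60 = (s - 3)*(s^2 - s - 20) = (s - 5)*(s - 3)*(s + 4)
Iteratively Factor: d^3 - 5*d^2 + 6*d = (d - 3)*(d^2 - 2*d) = d*(d - 3)*(d - 2)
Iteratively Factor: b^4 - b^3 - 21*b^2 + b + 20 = (b - 5)*(b^3 + 4*b^2 - b - 4) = (b - 5)*(b + 1)*(b^2 + 3*b - 4) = (b - 5)*(b + 1)*(b + 4)*(b - 1)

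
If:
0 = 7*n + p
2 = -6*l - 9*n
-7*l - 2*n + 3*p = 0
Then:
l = -46/75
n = 14/75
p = -98/75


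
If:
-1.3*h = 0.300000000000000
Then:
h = -0.23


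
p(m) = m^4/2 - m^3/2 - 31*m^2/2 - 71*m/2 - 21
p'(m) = 2*m^3 - 3*m^2/2 - 31*m - 71/2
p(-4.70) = 99.35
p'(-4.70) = -130.58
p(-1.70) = 1.19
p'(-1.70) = 3.04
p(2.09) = -157.93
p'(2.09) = -88.58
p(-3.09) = 1.03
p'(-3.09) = -13.04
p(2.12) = -160.59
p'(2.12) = -88.91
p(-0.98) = -0.16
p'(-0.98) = -8.44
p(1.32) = -94.50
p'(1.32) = -74.43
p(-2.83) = -1.27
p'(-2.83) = -5.11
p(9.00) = 1320.00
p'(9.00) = 1022.00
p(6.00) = -252.00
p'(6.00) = 156.50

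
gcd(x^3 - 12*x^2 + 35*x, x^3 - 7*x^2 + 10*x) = x^2 - 5*x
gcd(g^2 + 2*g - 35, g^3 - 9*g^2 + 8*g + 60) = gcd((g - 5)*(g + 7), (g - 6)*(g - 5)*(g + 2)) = g - 5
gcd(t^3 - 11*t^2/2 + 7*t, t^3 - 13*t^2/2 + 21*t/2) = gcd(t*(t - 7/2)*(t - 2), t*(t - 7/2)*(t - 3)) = t^2 - 7*t/2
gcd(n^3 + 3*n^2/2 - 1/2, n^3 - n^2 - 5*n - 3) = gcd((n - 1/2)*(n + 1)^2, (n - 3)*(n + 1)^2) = n^2 + 2*n + 1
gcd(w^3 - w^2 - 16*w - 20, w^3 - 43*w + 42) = 1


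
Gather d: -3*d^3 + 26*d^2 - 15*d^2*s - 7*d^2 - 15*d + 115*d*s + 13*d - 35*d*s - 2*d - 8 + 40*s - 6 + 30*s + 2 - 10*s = -3*d^3 + d^2*(19 - 15*s) + d*(80*s - 4) + 60*s - 12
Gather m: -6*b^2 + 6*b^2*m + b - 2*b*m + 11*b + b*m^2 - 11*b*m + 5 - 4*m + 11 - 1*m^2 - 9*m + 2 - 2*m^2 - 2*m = -6*b^2 + 12*b + m^2*(b - 3) + m*(6*b^2 - 13*b - 15) + 18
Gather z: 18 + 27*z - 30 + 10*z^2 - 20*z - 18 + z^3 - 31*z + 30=z^3 + 10*z^2 - 24*z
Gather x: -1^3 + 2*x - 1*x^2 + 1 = -x^2 + 2*x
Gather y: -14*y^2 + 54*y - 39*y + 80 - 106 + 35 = -14*y^2 + 15*y + 9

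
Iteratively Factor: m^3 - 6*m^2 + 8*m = (m - 2)*(m^2 - 4*m) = m*(m - 2)*(m - 4)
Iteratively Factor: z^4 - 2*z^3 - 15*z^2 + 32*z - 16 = (z + 4)*(z^3 - 6*z^2 + 9*z - 4) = (z - 4)*(z + 4)*(z^2 - 2*z + 1) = (z - 4)*(z - 1)*(z + 4)*(z - 1)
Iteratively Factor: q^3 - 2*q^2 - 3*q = (q + 1)*(q^2 - 3*q) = q*(q + 1)*(q - 3)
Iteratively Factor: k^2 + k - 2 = (k - 1)*(k + 2)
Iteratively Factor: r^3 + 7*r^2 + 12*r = (r)*(r^2 + 7*r + 12) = r*(r + 3)*(r + 4)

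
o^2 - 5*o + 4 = (o - 4)*(o - 1)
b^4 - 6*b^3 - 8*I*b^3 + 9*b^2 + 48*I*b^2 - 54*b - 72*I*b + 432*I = (b - 6)*(b - 8*I)*(b - 3*I)*(b + 3*I)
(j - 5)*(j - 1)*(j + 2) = j^3 - 4*j^2 - 7*j + 10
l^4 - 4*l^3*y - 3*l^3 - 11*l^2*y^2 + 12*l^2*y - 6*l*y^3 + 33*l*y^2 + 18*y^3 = (l - 3)*(l - 6*y)*(l + y)^2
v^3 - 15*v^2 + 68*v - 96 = (v - 8)*(v - 4)*(v - 3)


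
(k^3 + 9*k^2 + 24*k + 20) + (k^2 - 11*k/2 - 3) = k^3 + 10*k^2 + 37*k/2 + 17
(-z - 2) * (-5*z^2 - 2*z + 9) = 5*z^3 + 12*z^2 - 5*z - 18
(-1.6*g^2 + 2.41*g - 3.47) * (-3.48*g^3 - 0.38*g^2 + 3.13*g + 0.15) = 5.568*g^5 - 7.7788*g^4 + 6.1518*g^3 + 8.6219*g^2 - 10.4996*g - 0.5205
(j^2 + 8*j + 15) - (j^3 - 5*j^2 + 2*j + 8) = -j^3 + 6*j^2 + 6*j + 7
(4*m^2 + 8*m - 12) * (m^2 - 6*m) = 4*m^4 - 16*m^3 - 60*m^2 + 72*m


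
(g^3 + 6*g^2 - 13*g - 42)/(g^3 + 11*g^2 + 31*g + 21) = (g^2 - g - 6)/(g^2 + 4*g + 3)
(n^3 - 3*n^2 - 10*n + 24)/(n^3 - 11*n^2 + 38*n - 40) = (n + 3)/(n - 5)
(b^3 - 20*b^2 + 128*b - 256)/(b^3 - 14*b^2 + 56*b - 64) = (b - 8)/(b - 2)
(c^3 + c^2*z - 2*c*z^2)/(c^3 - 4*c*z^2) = (-c + z)/(-c + 2*z)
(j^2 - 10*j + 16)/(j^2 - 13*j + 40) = (j - 2)/(j - 5)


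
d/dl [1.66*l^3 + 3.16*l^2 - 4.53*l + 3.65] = 4.98*l^2 + 6.32*l - 4.53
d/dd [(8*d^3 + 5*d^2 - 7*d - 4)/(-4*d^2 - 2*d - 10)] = (-16*d^4 - 16*d^3 - 139*d^2 - 66*d + 31)/(2*(4*d^4 + 4*d^3 + 21*d^2 + 10*d + 25))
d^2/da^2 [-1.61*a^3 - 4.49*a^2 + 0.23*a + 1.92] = -9.66*a - 8.98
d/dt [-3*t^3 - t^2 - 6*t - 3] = -9*t^2 - 2*t - 6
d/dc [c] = 1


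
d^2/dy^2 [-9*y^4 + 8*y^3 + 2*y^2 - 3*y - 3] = -108*y^2 + 48*y + 4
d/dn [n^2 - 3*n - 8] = 2*n - 3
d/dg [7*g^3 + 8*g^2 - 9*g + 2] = 21*g^2 + 16*g - 9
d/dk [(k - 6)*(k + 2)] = 2*k - 4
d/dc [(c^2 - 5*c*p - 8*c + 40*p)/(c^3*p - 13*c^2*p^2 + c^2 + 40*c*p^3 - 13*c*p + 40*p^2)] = (-c^2*p + 16*c*p - 64*p^2 - 8*p + 8)/(c^4*p^2 - 16*c^3*p^3 + 2*c^3*p + 64*c^2*p^4 - 32*c^2*p^2 + c^2 + 128*c*p^3 - 16*c*p + 64*p^2)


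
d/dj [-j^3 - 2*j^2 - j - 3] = -3*j^2 - 4*j - 1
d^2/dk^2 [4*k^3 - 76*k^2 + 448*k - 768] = 24*k - 152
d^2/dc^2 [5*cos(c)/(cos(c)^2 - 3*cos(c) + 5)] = (15*(1 - cos(c)^2)^2 + 5*cos(c)^5 - 160*cos(c)^3 + 105*cos(c)^2 + 275*cos(c) - 165)/(-cos(c)^2 + 3*cos(c) - 5)^3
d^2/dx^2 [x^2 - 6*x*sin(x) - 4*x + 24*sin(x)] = 6*x*sin(x) - 24*sin(x) - 12*cos(x) + 2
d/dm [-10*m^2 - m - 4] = -20*m - 1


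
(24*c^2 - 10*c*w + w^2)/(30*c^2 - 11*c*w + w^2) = (-4*c + w)/(-5*c + w)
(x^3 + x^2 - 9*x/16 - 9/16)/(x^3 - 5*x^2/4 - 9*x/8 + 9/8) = (4*x + 3)/(2*(2*x - 3))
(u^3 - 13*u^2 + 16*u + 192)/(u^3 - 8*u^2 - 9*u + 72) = (u - 8)/(u - 3)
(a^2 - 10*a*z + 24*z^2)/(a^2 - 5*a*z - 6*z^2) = (a - 4*z)/(a + z)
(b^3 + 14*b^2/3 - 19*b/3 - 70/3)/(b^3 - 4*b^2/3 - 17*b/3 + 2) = (3*b^2 + 8*b - 35)/(3*b^2 - 10*b + 3)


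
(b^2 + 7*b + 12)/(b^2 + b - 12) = (b + 3)/(b - 3)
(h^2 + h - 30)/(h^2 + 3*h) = (h^2 + h - 30)/(h*(h + 3))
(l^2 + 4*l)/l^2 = (l + 4)/l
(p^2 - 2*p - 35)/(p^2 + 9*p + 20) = (p - 7)/(p + 4)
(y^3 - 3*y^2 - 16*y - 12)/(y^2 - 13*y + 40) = (y^3 - 3*y^2 - 16*y - 12)/(y^2 - 13*y + 40)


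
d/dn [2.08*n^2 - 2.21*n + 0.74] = 4.16*n - 2.21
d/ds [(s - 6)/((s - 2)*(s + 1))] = (-s^2 + 12*s - 8)/(s^4 - 2*s^3 - 3*s^2 + 4*s + 4)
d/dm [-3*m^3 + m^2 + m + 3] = -9*m^2 + 2*m + 1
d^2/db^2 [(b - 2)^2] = 2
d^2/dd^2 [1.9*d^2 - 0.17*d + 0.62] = 3.80000000000000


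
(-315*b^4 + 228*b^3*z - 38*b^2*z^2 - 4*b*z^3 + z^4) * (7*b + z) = -2205*b^5 + 1281*b^4*z - 38*b^3*z^2 - 66*b^2*z^3 + 3*b*z^4 + z^5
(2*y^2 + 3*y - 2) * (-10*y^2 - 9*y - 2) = -20*y^4 - 48*y^3 - 11*y^2 + 12*y + 4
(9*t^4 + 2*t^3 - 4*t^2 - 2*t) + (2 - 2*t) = 9*t^4 + 2*t^3 - 4*t^2 - 4*t + 2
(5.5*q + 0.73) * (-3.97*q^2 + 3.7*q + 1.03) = -21.835*q^3 + 17.4519*q^2 + 8.366*q + 0.7519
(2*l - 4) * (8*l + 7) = 16*l^2 - 18*l - 28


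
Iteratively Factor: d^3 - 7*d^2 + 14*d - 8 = (d - 1)*(d^2 - 6*d + 8) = (d - 4)*(d - 1)*(d - 2)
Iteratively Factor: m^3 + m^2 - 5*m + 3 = (m - 1)*(m^2 + 2*m - 3) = (m - 1)^2*(m + 3)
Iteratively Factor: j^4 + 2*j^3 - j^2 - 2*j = (j)*(j^3 + 2*j^2 - j - 2) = j*(j + 1)*(j^2 + j - 2) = j*(j - 1)*(j + 1)*(j + 2)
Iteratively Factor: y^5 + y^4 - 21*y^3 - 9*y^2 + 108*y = (y + 4)*(y^4 - 3*y^3 - 9*y^2 + 27*y) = (y - 3)*(y + 4)*(y^3 - 9*y) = (y - 3)^2*(y + 4)*(y^2 + 3*y) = y*(y - 3)^2*(y + 4)*(y + 3)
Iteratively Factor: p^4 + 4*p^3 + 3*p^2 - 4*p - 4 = (p + 2)*(p^3 + 2*p^2 - p - 2) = (p + 1)*(p + 2)*(p^2 + p - 2) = (p - 1)*(p + 1)*(p + 2)*(p + 2)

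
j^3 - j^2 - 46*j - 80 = (j - 8)*(j + 2)*(j + 5)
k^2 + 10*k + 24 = (k + 4)*(k + 6)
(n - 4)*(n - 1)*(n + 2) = n^3 - 3*n^2 - 6*n + 8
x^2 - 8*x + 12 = (x - 6)*(x - 2)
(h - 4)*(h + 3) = h^2 - h - 12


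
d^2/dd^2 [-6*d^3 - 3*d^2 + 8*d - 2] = -36*d - 6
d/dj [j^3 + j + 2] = 3*j^2 + 1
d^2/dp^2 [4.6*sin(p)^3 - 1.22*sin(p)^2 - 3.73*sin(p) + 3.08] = 0.280000000000001*sin(p) + 10.35*sin(3*p) - 2.44*cos(2*p)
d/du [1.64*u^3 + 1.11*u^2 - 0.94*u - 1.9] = 4.92*u^2 + 2.22*u - 0.94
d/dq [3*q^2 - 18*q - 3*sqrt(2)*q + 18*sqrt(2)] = 6*q - 18 - 3*sqrt(2)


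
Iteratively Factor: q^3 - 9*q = (q)*(q^2 - 9) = q*(q - 3)*(q + 3)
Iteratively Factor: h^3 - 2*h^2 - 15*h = (h)*(h^2 - 2*h - 15) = h*(h + 3)*(h - 5)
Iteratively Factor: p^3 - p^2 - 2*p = (p)*(p^2 - p - 2) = p*(p - 2)*(p + 1)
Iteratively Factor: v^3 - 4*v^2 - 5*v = (v - 5)*(v^2 + v) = v*(v - 5)*(v + 1)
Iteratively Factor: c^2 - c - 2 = (c - 2)*(c + 1)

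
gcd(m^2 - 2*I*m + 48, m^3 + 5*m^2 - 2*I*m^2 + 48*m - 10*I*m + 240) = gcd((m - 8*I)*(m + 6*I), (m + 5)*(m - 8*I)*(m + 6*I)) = m^2 - 2*I*m + 48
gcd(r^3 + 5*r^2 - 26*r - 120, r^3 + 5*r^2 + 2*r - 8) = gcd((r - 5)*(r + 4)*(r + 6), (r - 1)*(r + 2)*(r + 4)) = r + 4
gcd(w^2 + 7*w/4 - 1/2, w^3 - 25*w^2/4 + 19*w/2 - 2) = w - 1/4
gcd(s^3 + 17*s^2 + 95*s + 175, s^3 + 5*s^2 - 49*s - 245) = s^2 + 12*s + 35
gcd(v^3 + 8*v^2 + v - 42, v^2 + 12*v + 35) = v + 7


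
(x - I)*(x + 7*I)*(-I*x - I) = -I*x^3 + 6*x^2 - I*x^2 + 6*x - 7*I*x - 7*I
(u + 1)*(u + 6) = u^2 + 7*u + 6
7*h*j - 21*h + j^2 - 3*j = (7*h + j)*(j - 3)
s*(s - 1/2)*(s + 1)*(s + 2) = s^4 + 5*s^3/2 + s^2/2 - s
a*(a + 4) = a^2 + 4*a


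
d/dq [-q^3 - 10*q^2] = q*(-3*q - 20)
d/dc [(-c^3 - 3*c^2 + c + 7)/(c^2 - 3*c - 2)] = (-c^4 + 6*c^3 + 14*c^2 - 2*c + 19)/(c^4 - 6*c^3 + 5*c^2 + 12*c + 4)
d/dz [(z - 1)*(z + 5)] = 2*z + 4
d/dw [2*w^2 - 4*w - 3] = 4*w - 4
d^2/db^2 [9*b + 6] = 0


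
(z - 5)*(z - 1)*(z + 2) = z^3 - 4*z^2 - 7*z + 10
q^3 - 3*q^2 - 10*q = q*(q - 5)*(q + 2)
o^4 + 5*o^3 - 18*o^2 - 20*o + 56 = (o - 2)^2*(o + 2)*(o + 7)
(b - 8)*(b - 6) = b^2 - 14*b + 48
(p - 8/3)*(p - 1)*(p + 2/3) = p^3 - 3*p^2 + 2*p/9 + 16/9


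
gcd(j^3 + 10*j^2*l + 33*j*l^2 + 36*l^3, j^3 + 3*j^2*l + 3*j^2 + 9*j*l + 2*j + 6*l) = j + 3*l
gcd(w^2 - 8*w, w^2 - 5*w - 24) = w - 8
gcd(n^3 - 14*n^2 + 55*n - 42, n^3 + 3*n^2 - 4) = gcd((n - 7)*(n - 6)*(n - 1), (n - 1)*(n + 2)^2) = n - 1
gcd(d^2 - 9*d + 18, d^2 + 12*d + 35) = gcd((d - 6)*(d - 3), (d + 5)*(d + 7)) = 1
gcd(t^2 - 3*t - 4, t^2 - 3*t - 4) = t^2 - 3*t - 4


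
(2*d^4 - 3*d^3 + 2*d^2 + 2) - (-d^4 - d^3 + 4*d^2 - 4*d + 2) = 3*d^4 - 2*d^3 - 2*d^2 + 4*d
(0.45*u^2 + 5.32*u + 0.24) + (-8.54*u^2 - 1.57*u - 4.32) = -8.09*u^2 + 3.75*u - 4.08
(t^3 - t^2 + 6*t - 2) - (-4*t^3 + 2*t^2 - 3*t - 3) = 5*t^3 - 3*t^2 + 9*t + 1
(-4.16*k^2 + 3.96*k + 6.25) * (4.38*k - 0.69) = -18.2208*k^3 + 20.2152*k^2 + 24.6426*k - 4.3125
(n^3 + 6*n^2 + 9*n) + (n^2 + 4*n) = n^3 + 7*n^2 + 13*n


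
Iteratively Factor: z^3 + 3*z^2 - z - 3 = (z + 3)*(z^2 - 1) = (z + 1)*(z + 3)*(z - 1)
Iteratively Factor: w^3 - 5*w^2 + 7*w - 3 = (w - 1)*(w^2 - 4*w + 3) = (w - 1)^2*(w - 3)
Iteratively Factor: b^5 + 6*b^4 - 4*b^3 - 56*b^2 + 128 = (b + 2)*(b^4 + 4*b^3 - 12*b^2 - 32*b + 64) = (b + 2)*(b + 4)*(b^3 - 12*b + 16) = (b - 2)*(b + 2)*(b + 4)*(b^2 + 2*b - 8) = (b - 2)^2*(b + 2)*(b + 4)*(b + 4)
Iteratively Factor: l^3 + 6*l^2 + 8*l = (l)*(l^2 + 6*l + 8) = l*(l + 2)*(l + 4)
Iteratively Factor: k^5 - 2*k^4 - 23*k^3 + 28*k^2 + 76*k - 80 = (k - 2)*(k^4 - 23*k^2 - 18*k + 40) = (k - 2)*(k + 2)*(k^3 - 2*k^2 - 19*k + 20) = (k - 5)*(k - 2)*(k + 2)*(k^2 + 3*k - 4) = (k - 5)*(k - 2)*(k + 2)*(k + 4)*(k - 1)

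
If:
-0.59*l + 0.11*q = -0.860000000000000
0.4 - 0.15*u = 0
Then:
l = 0.186440677966102*q + 1.45762711864407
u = 2.67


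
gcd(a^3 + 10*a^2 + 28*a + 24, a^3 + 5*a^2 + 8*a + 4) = a^2 + 4*a + 4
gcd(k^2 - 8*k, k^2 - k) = k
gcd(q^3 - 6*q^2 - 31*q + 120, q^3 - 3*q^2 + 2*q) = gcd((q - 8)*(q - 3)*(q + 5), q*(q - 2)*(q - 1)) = 1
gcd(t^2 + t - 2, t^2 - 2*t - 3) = 1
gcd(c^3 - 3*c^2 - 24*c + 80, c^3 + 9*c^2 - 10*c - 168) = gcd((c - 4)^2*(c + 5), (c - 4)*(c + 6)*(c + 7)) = c - 4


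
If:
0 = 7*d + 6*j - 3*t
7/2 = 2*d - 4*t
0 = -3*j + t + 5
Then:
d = -87/52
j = 57/52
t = -89/52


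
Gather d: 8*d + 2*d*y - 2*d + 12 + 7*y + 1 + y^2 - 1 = d*(2*y + 6) + y^2 + 7*y + 12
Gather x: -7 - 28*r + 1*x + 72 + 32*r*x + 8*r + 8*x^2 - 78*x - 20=-20*r + 8*x^2 + x*(32*r - 77) + 45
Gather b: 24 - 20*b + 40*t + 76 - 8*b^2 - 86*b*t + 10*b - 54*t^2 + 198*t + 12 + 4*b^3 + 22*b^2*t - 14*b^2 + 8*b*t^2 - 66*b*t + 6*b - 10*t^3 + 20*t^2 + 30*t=4*b^3 + b^2*(22*t - 22) + b*(8*t^2 - 152*t - 4) - 10*t^3 - 34*t^2 + 268*t + 112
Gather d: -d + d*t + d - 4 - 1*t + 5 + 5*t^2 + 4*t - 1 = d*t + 5*t^2 + 3*t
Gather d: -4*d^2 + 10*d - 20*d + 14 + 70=-4*d^2 - 10*d + 84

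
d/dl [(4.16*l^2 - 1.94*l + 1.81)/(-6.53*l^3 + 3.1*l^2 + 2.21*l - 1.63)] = (27.1648*l^4 - 25.3364*l^3 + 50.6655*l^2 - 24.7836*l - 0.8379)/(42.6409*l^6 - 40.486*l^5 - 19.2526*l^4 + 34.9898*l^3 - 5.2219*l^2 - 7.2046*l + 2.6569)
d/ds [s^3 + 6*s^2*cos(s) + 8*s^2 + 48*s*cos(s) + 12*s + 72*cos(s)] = -6*s^2*sin(s) + 3*s^2 - 48*s*sin(s) + 12*s*cos(s) + 16*s - 72*sin(s) + 48*cos(s) + 12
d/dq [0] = 0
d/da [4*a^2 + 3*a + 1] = 8*a + 3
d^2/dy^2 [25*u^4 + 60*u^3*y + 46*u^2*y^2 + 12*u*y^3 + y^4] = 92*u^2 + 72*u*y + 12*y^2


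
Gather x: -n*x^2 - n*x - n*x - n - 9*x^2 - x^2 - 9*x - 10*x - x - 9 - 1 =-n + x^2*(-n - 10) + x*(-2*n - 20) - 10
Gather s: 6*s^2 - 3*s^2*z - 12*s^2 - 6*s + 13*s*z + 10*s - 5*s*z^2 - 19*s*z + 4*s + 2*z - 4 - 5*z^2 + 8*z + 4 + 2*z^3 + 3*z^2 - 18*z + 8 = s^2*(-3*z - 6) + s*(-5*z^2 - 6*z + 8) + 2*z^3 - 2*z^2 - 8*z + 8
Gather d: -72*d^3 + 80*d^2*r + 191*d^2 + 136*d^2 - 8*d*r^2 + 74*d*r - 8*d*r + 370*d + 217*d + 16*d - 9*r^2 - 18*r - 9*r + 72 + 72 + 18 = -72*d^3 + d^2*(80*r + 327) + d*(-8*r^2 + 66*r + 603) - 9*r^2 - 27*r + 162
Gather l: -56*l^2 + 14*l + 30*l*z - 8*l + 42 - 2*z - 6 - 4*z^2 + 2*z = -56*l^2 + l*(30*z + 6) - 4*z^2 + 36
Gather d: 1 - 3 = -2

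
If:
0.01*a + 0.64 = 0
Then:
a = -64.00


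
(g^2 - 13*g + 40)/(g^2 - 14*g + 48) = (g - 5)/(g - 6)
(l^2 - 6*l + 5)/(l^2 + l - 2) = (l - 5)/(l + 2)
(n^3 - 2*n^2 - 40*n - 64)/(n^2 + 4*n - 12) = (n^3 - 2*n^2 - 40*n - 64)/(n^2 + 4*n - 12)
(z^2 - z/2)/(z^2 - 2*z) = (z - 1/2)/(z - 2)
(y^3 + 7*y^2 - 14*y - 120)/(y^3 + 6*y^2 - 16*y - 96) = (y + 5)/(y + 4)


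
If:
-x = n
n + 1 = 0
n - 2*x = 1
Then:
No Solution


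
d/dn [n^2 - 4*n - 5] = 2*n - 4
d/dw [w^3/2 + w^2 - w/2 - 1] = 3*w^2/2 + 2*w - 1/2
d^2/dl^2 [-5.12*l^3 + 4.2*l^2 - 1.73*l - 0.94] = 8.4 - 30.72*l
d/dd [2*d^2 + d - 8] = 4*d + 1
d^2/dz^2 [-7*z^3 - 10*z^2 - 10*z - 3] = -42*z - 20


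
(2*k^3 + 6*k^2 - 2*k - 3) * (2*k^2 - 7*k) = 4*k^5 - 2*k^4 - 46*k^3 + 8*k^2 + 21*k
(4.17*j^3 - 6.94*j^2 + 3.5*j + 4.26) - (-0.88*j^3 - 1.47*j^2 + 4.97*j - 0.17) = 5.05*j^3 - 5.47*j^2 - 1.47*j + 4.43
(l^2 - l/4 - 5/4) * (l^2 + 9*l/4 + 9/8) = l^4 + 2*l^3 - 11*l^2/16 - 99*l/32 - 45/32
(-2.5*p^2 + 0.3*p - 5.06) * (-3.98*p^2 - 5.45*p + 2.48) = 9.95*p^4 + 12.431*p^3 + 12.3038*p^2 + 28.321*p - 12.5488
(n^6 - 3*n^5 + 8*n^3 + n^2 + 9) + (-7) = n^6 - 3*n^5 + 8*n^3 + n^2 + 2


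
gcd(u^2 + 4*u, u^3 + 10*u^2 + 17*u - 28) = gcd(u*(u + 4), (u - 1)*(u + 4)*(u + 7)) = u + 4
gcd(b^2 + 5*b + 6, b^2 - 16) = 1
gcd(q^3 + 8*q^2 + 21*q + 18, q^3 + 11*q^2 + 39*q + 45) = q^2 + 6*q + 9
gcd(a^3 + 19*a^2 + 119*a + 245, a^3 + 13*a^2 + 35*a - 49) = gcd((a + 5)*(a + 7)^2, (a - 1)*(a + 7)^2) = a^2 + 14*a + 49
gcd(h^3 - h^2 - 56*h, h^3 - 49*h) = h^2 + 7*h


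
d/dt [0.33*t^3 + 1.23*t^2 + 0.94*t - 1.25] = 0.99*t^2 + 2.46*t + 0.94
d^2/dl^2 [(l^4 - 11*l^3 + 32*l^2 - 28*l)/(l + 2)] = 2*(3*l^4 + 5*l^3 - 42*l^2 - 132*l + 184)/(l^3 + 6*l^2 + 12*l + 8)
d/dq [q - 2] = 1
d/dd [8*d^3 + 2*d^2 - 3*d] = 24*d^2 + 4*d - 3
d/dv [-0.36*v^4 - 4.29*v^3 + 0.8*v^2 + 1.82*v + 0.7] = -1.44*v^3 - 12.87*v^2 + 1.6*v + 1.82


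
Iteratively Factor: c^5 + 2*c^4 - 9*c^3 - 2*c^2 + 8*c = (c - 1)*(c^4 + 3*c^3 - 6*c^2 - 8*c) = (c - 1)*(c + 1)*(c^3 + 2*c^2 - 8*c) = c*(c - 1)*(c + 1)*(c^2 + 2*c - 8) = c*(c - 1)*(c + 1)*(c + 4)*(c - 2)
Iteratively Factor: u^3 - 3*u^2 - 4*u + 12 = (u - 2)*(u^2 - u - 6) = (u - 3)*(u - 2)*(u + 2)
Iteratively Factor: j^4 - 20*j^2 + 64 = (j - 2)*(j^3 + 2*j^2 - 16*j - 32) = (j - 4)*(j - 2)*(j^2 + 6*j + 8) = (j - 4)*(j - 2)*(j + 4)*(j + 2)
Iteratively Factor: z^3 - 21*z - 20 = (z + 4)*(z^2 - 4*z - 5) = (z - 5)*(z + 4)*(z + 1)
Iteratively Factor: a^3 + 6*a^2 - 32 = (a - 2)*(a^2 + 8*a + 16) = (a - 2)*(a + 4)*(a + 4)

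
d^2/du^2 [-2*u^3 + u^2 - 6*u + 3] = 2 - 12*u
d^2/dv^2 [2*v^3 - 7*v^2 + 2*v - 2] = 12*v - 14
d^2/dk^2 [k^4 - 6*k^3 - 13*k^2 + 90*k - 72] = 12*k^2 - 36*k - 26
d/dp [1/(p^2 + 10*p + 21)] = 2*(-p - 5)/(p^2 + 10*p + 21)^2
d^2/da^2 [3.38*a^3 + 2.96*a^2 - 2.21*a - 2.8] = 20.28*a + 5.92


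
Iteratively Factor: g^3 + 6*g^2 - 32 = (g + 4)*(g^2 + 2*g - 8) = (g + 4)^2*(g - 2)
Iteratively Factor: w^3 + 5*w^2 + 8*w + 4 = (w + 2)*(w^2 + 3*w + 2) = (w + 2)^2*(w + 1)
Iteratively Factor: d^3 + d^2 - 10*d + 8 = (d + 4)*(d^2 - 3*d + 2) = (d - 1)*(d + 4)*(d - 2)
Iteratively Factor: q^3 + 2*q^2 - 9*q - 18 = (q - 3)*(q^2 + 5*q + 6) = (q - 3)*(q + 3)*(q + 2)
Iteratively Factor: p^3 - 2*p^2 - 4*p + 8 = (p + 2)*(p^2 - 4*p + 4) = (p - 2)*(p + 2)*(p - 2)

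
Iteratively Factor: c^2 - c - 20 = (c + 4)*(c - 5)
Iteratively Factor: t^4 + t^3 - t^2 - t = (t - 1)*(t^3 + 2*t^2 + t) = t*(t - 1)*(t^2 + 2*t + 1) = t*(t - 1)*(t + 1)*(t + 1)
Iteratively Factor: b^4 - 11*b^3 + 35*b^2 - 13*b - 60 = (b - 5)*(b^3 - 6*b^2 + 5*b + 12) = (b - 5)*(b + 1)*(b^2 - 7*b + 12) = (b - 5)*(b - 3)*(b + 1)*(b - 4)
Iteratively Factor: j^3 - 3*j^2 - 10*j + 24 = (j + 3)*(j^2 - 6*j + 8) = (j - 4)*(j + 3)*(j - 2)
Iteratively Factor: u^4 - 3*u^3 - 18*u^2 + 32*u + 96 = (u - 4)*(u^3 + u^2 - 14*u - 24) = (u - 4)*(u + 2)*(u^2 - u - 12) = (u - 4)^2*(u + 2)*(u + 3)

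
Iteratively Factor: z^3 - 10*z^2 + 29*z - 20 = (z - 5)*(z^2 - 5*z + 4) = (z - 5)*(z - 4)*(z - 1)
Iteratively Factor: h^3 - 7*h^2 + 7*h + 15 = (h - 5)*(h^2 - 2*h - 3) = (h - 5)*(h - 3)*(h + 1)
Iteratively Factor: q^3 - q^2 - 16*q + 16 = (q + 4)*(q^2 - 5*q + 4) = (q - 4)*(q + 4)*(q - 1)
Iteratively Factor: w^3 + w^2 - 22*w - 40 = (w + 4)*(w^2 - 3*w - 10) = (w + 2)*(w + 4)*(w - 5)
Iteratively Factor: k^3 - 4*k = (k + 2)*(k^2 - 2*k) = (k - 2)*(k + 2)*(k)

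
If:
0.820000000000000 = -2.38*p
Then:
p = -0.34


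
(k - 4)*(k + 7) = k^2 + 3*k - 28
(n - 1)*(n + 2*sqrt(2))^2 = n^3 - n^2 + 4*sqrt(2)*n^2 - 4*sqrt(2)*n + 8*n - 8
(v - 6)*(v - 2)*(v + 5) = v^3 - 3*v^2 - 28*v + 60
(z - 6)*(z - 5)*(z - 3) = z^3 - 14*z^2 + 63*z - 90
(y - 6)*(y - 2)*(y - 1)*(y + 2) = y^4 - 7*y^3 + 2*y^2 + 28*y - 24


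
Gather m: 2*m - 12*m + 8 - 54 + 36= -10*m - 10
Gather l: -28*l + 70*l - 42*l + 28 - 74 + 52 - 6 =0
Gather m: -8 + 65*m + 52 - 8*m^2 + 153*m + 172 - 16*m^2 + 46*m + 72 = -24*m^2 + 264*m + 288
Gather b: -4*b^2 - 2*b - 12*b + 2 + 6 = -4*b^2 - 14*b + 8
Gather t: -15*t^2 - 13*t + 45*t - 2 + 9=-15*t^2 + 32*t + 7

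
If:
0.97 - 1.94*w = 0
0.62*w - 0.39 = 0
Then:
No Solution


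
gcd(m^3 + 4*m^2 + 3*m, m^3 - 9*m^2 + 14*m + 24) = m + 1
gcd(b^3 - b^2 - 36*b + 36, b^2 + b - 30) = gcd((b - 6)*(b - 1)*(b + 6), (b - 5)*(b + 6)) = b + 6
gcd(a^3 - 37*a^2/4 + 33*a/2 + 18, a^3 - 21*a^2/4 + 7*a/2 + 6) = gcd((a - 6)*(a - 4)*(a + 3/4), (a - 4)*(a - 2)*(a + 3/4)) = a^2 - 13*a/4 - 3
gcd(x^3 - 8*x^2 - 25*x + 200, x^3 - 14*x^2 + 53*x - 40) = x^2 - 13*x + 40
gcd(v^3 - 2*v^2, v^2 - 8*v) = v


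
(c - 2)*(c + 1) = c^2 - c - 2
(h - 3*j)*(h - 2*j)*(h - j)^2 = h^4 - 7*h^3*j + 17*h^2*j^2 - 17*h*j^3 + 6*j^4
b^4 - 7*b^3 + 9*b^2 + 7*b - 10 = (b - 5)*(b - 2)*(b - 1)*(b + 1)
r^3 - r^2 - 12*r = r*(r - 4)*(r + 3)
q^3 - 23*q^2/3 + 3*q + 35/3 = (q - 7)*(q - 5/3)*(q + 1)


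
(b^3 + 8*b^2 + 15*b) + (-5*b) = b^3 + 8*b^2 + 10*b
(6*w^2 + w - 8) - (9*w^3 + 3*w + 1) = -9*w^3 + 6*w^2 - 2*w - 9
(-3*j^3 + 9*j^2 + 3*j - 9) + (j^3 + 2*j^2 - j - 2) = -2*j^3 + 11*j^2 + 2*j - 11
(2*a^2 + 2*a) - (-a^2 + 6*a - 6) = 3*a^2 - 4*a + 6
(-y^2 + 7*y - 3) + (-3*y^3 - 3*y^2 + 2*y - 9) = -3*y^3 - 4*y^2 + 9*y - 12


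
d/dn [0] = 0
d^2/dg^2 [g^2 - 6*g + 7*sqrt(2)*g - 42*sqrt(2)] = 2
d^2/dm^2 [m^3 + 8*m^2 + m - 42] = 6*m + 16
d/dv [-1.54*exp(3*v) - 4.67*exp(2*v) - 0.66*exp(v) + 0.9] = (-4.62*exp(2*v) - 9.34*exp(v) - 0.66)*exp(v)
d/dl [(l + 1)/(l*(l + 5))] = (-l^2 - 2*l - 5)/(l^2*(l^2 + 10*l + 25))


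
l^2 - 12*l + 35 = (l - 7)*(l - 5)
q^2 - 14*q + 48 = (q - 8)*(q - 6)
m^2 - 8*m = m*(m - 8)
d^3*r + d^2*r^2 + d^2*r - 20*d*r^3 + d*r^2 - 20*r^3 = (d - 4*r)*(d + 5*r)*(d*r + r)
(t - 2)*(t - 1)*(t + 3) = t^3 - 7*t + 6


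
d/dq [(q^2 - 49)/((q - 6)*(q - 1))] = (-7*q^2 + 110*q - 343)/(q^4 - 14*q^3 + 61*q^2 - 84*q + 36)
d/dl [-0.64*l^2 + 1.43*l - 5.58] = 1.43 - 1.28*l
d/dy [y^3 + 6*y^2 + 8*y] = 3*y^2 + 12*y + 8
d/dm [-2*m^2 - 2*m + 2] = -4*m - 2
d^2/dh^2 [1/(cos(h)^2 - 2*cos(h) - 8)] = (8*sin(h)^4 - 76*sin(h)^2 - 17*cos(h) - 3*cos(3*h) + 20)/(2*(sin(h)^2 + 2*cos(h) + 7)^3)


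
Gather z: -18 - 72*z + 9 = -72*z - 9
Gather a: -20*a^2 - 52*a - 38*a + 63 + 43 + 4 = -20*a^2 - 90*a + 110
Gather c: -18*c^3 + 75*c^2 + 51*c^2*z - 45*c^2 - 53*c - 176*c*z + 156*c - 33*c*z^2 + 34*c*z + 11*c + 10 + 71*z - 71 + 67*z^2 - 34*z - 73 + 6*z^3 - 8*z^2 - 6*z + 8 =-18*c^3 + c^2*(51*z + 30) + c*(-33*z^2 - 142*z + 114) + 6*z^3 + 59*z^2 + 31*z - 126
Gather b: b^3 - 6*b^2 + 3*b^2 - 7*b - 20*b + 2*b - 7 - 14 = b^3 - 3*b^2 - 25*b - 21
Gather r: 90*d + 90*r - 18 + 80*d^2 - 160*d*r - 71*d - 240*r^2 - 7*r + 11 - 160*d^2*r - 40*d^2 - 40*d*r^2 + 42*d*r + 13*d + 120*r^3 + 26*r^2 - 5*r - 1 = 40*d^2 + 32*d + 120*r^3 + r^2*(-40*d - 214) + r*(-160*d^2 - 118*d + 78) - 8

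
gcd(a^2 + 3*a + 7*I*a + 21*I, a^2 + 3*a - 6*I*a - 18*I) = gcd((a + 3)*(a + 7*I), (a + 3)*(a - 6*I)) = a + 3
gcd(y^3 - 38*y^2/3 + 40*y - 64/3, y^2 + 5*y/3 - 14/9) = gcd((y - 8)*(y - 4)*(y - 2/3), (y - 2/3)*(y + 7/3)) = y - 2/3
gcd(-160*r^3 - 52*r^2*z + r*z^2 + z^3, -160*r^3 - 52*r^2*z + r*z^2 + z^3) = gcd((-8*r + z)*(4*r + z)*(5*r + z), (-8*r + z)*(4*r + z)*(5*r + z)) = -160*r^3 - 52*r^2*z + r*z^2 + z^3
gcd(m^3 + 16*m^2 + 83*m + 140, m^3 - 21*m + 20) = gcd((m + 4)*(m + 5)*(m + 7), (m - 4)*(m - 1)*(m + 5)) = m + 5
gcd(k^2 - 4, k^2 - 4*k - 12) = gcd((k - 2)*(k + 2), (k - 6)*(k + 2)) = k + 2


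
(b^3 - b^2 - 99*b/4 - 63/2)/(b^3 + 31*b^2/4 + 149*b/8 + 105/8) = 2*(2*b^2 - 9*b - 18)/(4*b^2 + 17*b + 15)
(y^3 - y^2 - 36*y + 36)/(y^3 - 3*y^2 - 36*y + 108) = (y - 1)/(y - 3)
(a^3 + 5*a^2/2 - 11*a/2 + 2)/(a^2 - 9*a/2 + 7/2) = (2*a^2 + 7*a - 4)/(2*a - 7)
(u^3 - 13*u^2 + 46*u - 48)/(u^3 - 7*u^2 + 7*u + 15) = (u^2 - 10*u + 16)/(u^2 - 4*u - 5)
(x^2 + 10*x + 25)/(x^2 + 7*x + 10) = (x + 5)/(x + 2)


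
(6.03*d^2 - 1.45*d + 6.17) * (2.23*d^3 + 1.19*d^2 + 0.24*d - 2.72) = 13.4469*d^5 + 3.9422*d^4 + 13.4808*d^3 - 9.4073*d^2 + 5.4248*d - 16.7824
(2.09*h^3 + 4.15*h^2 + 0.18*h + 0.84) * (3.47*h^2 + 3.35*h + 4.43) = 7.2523*h^5 + 21.402*h^4 + 23.7858*h^3 + 21.9023*h^2 + 3.6114*h + 3.7212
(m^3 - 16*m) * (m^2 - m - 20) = m^5 - m^4 - 36*m^3 + 16*m^2 + 320*m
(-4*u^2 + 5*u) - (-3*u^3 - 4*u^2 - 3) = 3*u^3 + 5*u + 3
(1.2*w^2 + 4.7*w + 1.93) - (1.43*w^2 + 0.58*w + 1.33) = -0.23*w^2 + 4.12*w + 0.6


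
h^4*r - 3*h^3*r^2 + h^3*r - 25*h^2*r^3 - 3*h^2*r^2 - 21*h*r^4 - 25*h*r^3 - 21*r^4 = (h - 7*r)*(h + r)*(h + 3*r)*(h*r + r)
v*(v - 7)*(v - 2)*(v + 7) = v^4 - 2*v^3 - 49*v^2 + 98*v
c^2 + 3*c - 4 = (c - 1)*(c + 4)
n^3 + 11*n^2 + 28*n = n*(n + 4)*(n + 7)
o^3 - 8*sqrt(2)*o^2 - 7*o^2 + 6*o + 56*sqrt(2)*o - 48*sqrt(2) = (o - 6)*(o - 1)*(o - 8*sqrt(2))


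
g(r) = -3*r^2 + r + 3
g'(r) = 1 - 6*r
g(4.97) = -66.13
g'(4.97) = -28.82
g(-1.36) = -3.91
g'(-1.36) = 9.16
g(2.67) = -15.72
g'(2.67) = -15.02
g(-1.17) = -2.28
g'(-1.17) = 8.02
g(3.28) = -26.00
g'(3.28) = -18.68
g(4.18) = -45.24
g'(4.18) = -24.08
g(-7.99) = -196.51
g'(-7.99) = 48.94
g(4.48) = -52.73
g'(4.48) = -25.88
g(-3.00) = -27.00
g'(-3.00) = 19.00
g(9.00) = -231.00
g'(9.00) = -53.00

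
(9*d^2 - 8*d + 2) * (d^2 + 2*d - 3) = 9*d^4 + 10*d^3 - 41*d^2 + 28*d - 6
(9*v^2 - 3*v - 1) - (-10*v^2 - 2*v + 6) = 19*v^2 - v - 7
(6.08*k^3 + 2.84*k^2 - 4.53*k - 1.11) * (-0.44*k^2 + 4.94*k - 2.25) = -2.6752*k^5 + 28.7856*k^4 + 2.3428*k^3 - 28.2798*k^2 + 4.7091*k + 2.4975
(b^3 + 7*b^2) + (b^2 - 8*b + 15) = b^3 + 8*b^2 - 8*b + 15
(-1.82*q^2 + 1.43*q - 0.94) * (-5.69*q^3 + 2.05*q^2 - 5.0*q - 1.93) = 10.3558*q^5 - 11.8677*q^4 + 17.3801*q^3 - 5.5644*q^2 + 1.9401*q + 1.8142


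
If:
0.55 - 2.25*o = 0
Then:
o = 0.24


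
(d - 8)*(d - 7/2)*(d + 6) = d^3 - 11*d^2/2 - 41*d + 168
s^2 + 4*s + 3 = (s + 1)*(s + 3)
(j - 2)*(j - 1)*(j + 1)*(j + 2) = j^4 - 5*j^2 + 4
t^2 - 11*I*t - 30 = (t - 6*I)*(t - 5*I)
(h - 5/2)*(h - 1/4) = h^2 - 11*h/4 + 5/8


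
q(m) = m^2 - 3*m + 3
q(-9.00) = 111.00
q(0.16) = 2.55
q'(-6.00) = -15.00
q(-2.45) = 16.35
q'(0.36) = -2.28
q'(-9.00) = -21.00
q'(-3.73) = -10.46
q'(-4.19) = -11.38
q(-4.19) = 33.13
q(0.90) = 1.11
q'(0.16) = -2.68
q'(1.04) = -0.92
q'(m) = 2*m - 3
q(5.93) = 20.37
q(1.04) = 0.96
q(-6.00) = 57.00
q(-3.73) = 28.10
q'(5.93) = 8.86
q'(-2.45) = -7.90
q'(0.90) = -1.20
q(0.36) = 2.05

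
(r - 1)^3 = r^3 - 3*r^2 + 3*r - 1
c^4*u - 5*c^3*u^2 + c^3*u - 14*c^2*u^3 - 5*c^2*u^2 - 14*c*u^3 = c*(c - 7*u)*(c + 2*u)*(c*u + u)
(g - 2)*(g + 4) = g^2 + 2*g - 8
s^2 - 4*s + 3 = (s - 3)*(s - 1)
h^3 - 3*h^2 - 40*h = h*(h - 8)*(h + 5)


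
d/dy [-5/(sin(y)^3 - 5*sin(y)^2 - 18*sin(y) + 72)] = 5*(3*sin(y)^2 - 10*sin(y) - 18)*cos(y)/(sin(y)^3 - 5*sin(y)^2 - 18*sin(y) + 72)^2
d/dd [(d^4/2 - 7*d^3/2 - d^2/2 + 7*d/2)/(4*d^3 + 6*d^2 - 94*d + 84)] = (d^4 + 5*d^3 - 71*d^2 + 252*d + 147)/(2*(4*d^4 + 20*d^3 - 143*d^2 - 420*d + 1764))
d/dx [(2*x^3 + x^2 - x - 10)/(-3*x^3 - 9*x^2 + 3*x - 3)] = (-5*x^4 + 2*x^3 - 38*x^2 - 62*x + 11)/(3*(x^6 + 6*x^5 + 7*x^4 - 4*x^3 + 7*x^2 - 2*x + 1))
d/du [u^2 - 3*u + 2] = 2*u - 3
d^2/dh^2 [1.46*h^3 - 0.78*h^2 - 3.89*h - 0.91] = 8.76*h - 1.56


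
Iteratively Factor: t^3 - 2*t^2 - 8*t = (t)*(t^2 - 2*t - 8) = t*(t + 2)*(t - 4)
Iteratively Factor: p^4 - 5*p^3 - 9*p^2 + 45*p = (p - 3)*(p^3 - 2*p^2 - 15*p) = (p - 3)*(p + 3)*(p^2 - 5*p) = p*(p - 3)*(p + 3)*(p - 5)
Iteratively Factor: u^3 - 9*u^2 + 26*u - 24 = (u - 2)*(u^2 - 7*u + 12) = (u - 4)*(u - 2)*(u - 3)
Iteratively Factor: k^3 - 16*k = (k)*(k^2 - 16) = k*(k - 4)*(k + 4)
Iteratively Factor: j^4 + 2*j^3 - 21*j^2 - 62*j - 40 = (j + 4)*(j^3 - 2*j^2 - 13*j - 10) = (j - 5)*(j + 4)*(j^2 + 3*j + 2) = (j - 5)*(j + 1)*(j + 4)*(j + 2)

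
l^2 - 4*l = l*(l - 4)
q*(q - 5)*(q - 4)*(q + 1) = q^4 - 8*q^3 + 11*q^2 + 20*q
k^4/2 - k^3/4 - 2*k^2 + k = k*(k/2 + 1)*(k - 2)*(k - 1/2)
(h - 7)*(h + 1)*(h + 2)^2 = h^4 - 2*h^3 - 27*h^2 - 52*h - 28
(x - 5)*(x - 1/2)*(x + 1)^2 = x^4 - 7*x^3/2 - 15*x^2/2 - x/2 + 5/2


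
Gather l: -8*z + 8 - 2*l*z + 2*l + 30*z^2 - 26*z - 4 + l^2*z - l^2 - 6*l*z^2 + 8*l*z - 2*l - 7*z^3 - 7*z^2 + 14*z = l^2*(z - 1) + l*(-6*z^2 + 6*z) - 7*z^3 + 23*z^2 - 20*z + 4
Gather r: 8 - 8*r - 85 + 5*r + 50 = -3*r - 27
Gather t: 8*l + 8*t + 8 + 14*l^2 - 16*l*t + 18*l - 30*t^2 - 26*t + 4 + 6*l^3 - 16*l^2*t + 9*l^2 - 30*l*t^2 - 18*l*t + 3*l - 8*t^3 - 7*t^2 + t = 6*l^3 + 23*l^2 + 29*l - 8*t^3 + t^2*(-30*l - 37) + t*(-16*l^2 - 34*l - 17) + 12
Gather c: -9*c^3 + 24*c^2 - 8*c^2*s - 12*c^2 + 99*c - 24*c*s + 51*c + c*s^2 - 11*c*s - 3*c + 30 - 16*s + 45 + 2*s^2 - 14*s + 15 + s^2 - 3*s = -9*c^3 + c^2*(12 - 8*s) + c*(s^2 - 35*s + 147) + 3*s^2 - 33*s + 90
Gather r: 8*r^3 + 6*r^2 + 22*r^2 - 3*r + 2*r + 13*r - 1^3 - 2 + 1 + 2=8*r^3 + 28*r^2 + 12*r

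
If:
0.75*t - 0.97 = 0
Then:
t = 1.29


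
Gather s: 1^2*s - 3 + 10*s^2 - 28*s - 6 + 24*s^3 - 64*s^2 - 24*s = 24*s^3 - 54*s^2 - 51*s - 9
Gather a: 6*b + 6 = 6*b + 6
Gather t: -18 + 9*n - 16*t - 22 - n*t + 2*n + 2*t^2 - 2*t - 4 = 11*n + 2*t^2 + t*(-n - 18) - 44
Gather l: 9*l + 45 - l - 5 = 8*l + 40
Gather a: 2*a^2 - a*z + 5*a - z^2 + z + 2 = 2*a^2 + a*(5 - z) - z^2 + z + 2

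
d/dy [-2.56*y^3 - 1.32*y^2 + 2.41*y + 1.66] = -7.68*y^2 - 2.64*y + 2.41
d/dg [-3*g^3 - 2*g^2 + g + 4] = -9*g^2 - 4*g + 1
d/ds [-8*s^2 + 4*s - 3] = 4 - 16*s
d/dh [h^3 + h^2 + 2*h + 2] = 3*h^2 + 2*h + 2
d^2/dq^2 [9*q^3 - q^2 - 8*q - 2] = 54*q - 2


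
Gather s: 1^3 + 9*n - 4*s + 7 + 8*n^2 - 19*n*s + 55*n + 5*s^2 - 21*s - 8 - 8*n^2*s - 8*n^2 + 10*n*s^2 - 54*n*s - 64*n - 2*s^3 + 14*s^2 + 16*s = -2*s^3 + s^2*(10*n + 19) + s*(-8*n^2 - 73*n - 9)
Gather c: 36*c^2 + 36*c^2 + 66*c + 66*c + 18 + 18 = 72*c^2 + 132*c + 36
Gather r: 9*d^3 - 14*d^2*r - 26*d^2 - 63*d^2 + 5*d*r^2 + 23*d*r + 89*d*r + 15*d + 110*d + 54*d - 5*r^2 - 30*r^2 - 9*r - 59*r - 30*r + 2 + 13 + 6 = 9*d^3 - 89*d^2 + 179*d + r^2*(5*d - 35) + r*(-14*d^2 + 112*d - 98) + 21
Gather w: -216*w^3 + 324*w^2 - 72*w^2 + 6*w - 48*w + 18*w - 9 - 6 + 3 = -216*w^3 + 252*w^2 - 24*w - 12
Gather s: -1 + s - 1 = s - 2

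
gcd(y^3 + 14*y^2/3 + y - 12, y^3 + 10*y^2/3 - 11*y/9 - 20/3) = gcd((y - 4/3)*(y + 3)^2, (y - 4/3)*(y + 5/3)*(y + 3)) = y^2 + 5*y/3 - 4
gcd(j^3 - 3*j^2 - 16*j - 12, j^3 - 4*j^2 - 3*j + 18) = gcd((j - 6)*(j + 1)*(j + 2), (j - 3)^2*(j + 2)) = j + 2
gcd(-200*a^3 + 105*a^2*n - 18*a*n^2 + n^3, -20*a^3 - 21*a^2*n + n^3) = 5*a - n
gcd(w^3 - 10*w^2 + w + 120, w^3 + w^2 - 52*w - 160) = w - 8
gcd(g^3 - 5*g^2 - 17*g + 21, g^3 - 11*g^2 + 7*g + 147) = g^2 - 4*g - 21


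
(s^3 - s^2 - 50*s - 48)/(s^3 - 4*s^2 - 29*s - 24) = (s + 6)/(s + 3)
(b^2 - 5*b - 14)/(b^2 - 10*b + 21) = (b + 2)/(b - 3)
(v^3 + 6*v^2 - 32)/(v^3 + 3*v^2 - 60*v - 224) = (v^2 + 2*v - 8)/(v^2 - v - 56)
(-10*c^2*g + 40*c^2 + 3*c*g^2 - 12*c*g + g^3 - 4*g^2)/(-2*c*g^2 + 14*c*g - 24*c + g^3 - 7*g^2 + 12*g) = (5*c + g)/(g - 3)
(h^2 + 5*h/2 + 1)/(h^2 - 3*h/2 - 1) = (h + 2)/(h - 2)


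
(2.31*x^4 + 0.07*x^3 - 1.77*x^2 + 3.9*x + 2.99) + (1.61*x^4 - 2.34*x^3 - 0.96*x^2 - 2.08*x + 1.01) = 3.92*x^4 - 2.27*x^3 - 2.73*x^2 + 1.82*x + 4.0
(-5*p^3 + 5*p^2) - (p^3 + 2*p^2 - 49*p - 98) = -6*p^3 + 3*p^2 + 49*p + 98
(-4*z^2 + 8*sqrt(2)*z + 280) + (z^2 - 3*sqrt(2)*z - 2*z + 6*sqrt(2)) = -3*z^2 - 2*z + 5*sqrt(2)*z + 6*sqrt(2) + 280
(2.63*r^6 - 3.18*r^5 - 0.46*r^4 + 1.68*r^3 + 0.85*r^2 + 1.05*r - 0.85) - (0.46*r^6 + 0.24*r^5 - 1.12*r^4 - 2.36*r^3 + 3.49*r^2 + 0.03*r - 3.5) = 2.17*r^6 - 3.42*r^5 + 0.66*r^4 + 4.04*r^3 - 2.64*r^2 + 1.02*r + 2.65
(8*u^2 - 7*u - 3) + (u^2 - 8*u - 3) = 9*u^2 - 15*u - 6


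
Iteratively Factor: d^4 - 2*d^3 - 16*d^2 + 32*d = (d)*(d^3 - 2*d^2 - 16*d + 32) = d*(d + 4)*(d^2 - 6*d + 8) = d*(d - 4)*(d + 4)*(d - 2)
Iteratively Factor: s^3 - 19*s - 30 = (s + 3)*(s^2 - 3*s - 10) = (s - 5)*(s + 3)*(s + 2)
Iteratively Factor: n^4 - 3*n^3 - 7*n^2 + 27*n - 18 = (n - 3)*(n^3 - 7*n + 6) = (n - 3)*(n - 1)*(n^2 + n - 6) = (n - 3)*(n - 2)*(n - 1)*(n + 3)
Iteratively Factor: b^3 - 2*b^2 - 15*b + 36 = (b - 3)*(b^2 + b - 12) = (b - 3)^2*(b + 4)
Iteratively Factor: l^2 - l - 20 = (l + 4)*(l - 5)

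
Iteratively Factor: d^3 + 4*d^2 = (d)*(d^2 + 4*d) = d*(d + 4)*(d)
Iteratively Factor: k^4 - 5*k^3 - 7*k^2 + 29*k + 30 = (k + 1)*(k^3 - 6*k^2 - k + 30) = (k - 5)*(k + 1)*(k^2 - k - 6) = (k - 5)*(k + 1)*(k + 2)*(k - 3)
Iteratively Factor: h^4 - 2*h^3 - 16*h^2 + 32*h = (h - 4)*(h^3 + 2*h^2 - 8*h) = (h - 4)*(h + 4)*(h^2 - 2*h) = (h - 4)*(h - 2)*(h + 4)*(h)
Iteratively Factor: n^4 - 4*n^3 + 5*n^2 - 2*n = (n)*(n^3 - 4*n^2 + 5*n - 2) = n*(n - 2)*(n^2 - 2*n + 1) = n*(n - 2)*(n - 1)*(n - 1)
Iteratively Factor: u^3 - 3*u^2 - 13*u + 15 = (u - 1)*(u^2 - 2*u - 15) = (u - 1)*(u + 3)*(u - 5)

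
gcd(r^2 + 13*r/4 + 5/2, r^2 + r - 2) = r + 2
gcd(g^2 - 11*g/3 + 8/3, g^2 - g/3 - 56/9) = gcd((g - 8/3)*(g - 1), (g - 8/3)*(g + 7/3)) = g - 8/3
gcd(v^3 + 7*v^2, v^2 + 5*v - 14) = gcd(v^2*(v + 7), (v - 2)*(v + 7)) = v + 7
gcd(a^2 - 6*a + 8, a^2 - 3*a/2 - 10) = a - 4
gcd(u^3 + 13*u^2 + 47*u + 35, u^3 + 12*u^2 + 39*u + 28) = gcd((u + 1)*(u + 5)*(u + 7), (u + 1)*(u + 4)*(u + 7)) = u^2 + 8*u + 7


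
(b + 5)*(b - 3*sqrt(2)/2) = b^2 - 3*sqrt(2)*b/2 + 5*b - 15*sqrt(2)/2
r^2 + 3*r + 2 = (r + 1)*(r + 2)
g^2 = g^2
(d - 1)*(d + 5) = d^2 + 4*d - 5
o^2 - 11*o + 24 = (o - 8)*(o - 3)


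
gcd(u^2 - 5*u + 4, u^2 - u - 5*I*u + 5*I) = u - 1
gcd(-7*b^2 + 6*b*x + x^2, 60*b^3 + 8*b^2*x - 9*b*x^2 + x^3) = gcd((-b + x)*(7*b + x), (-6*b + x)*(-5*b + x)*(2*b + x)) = 1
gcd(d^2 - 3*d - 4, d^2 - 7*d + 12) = d - 4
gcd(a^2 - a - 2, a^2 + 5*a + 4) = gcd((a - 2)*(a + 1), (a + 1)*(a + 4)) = a + 1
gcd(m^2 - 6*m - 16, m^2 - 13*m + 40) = m - 8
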